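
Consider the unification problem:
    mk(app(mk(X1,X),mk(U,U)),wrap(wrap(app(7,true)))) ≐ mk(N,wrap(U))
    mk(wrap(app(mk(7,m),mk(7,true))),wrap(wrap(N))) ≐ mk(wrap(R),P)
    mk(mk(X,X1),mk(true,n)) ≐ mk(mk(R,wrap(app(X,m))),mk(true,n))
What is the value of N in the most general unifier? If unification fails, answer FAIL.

app(mk(wrap(app(app(mk(7,m),mk(7,true)),m)),app(mk(7,m),mk(7,true))),mk(wrap(app(7,true)),wrap(app(7,true))))

Decompose mk/2: app(mk(X1,X),mk(U,U)) ≐ N,  wrap(wrap(app(7,true))) ≐ wrap(U).
Bind N := app(mk(X1,X),mk(U,U)); substituting into the one remaining equation that mentions N gives: mk(wrap(app(mk(7,m),mk(7,true))),wrap(wrap(app(mk(X1,X),mk(U,U))))) ≐ mk(wrap(R),P).
Decompose wrap/1: wrap(app(7,true)) ≐ U.
Bind U := wrap(app(7,true)); substituting into the one remaining equation that mentions U gives: mk(wrap(app(mk(7,m),mk(7,true))),wrap(wrap(app(mk(X1,X),mk(wrap(app(7,true)),wrap(app(7,true))))))) ≐ mk(wrap(R),P). Substituting into the earlier binding gives N := app(mk(X1,X),mk(wrap(app(7,true)),wrap(app(7,true)))).
Decompose mk/2: wrap(app(mk(7,m),mk(7,true))) ≐ wrap(R),  wrap(wrap(app(mk(X1,X),mk(wrap(app(7,true)),wrap(app(7,true)))))) ≐ P.
Decompose wrap/1: app(mk(7,m),mk(7,true)) ≐ R.
Bind R := app(mk(7,m),mk(7,true)); substituting into the one remaining equation that mentions R gives: mk(mk(X,X1),mk(true,n)) ≐ mk(mk(app(mk(7,m),mk(7,true)),wrap(app(X,m))),mk(true,n)).
Bind P := wrap(wrap(app(mk(X1,X),mk(wrap(app(7,true)),wrap(app(7,true)))))); no other remaining equation mentions P.
Decompose mk/2: mk(X,X1) ≐ mk(app(mk(7,m),mk(7,true)),wrap(app(X,m))),  mk(true,n) ≐ mk(true,n).
Decompose mk/2: X ≐ app(mk(7,m),mk(7,true)),  X1 ≐ wrap(app(X,m)).
Bind X := app(mk(7,m),mk(7,true)); substituting into the one remaining equation that mentions X gives: X1 ≐ wrap(app(app(mk(7,m),mk(7,true)),m)). Substituting into the earlier bindings gives N := app(mk(X1,app(mk(7,m),mk(7,true))),mk(wrap(app(7,true)),wrap(app(7,true)))), P := wrap(wrap(app(mk(X1,app(mk(7,m),mk(7,true))),mk(wrap(app(7,true)),wrap(app(7,true)))))).
Bind X1 := wrap(app(app(mk(7,m),mk(7,true)),m)); no other remaining equation mentions X1. Substituting into the earlier bindings gives N := app(mk(wrap(app(app(mk(7,m),mk(7,true)),m)),app(mk(7,m),mk(7,true))),mk(wrap(app(7,true)),wrap(app(7,true)))), P := wrap(wrap(app(mk(wrap(app(app(mk(7,m),mk(7,true)),m)),app(mk(7,m),mk(7,true))),mk(wrap(app(7,true)),wrap(app(7,true)))))).
Delete trivial equation mk(true,n) ≐ mk(true,n).
MGU = { N ↦ app(mk(wrap(app(app(mk(7,m),mk(7,true)),m)),app(mk(7,m),mk(7,true))),mk(wrap(app(7,true)),wrap(app(7,true)))), U ↦ wrap(app(7,true)), R ↦ app(mk(7,m),mk(7,true)), P ↦ wrap(wrap(app(mk(wrap(app(app(mk(7,m),mk(7,true)),m)),app(mk(7,m),mk(7,true))),mk(wrap(app(7,true)),wrap(app(7,true)))))), X ↦ app(mk(7,m),mk(7,true)), X1 ↦ wrap(app(app(mk(7,m),mk(7,true)),m)) }, so N ↦ app(mk(wrap(app(app(mk(7,m),mk(7,true)),m)),app(mk(7,m),mk(7,true))),mk(wrap(app(7,true)),wrap(app(7,true)))).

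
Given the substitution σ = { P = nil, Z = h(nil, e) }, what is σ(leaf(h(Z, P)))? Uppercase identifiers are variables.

Replace each occurrence of P with nil.
Replace each occurrence of Z with h(nil, e).
Result: leaf(h(h(nil, e), nil)).

leaf(h(h(nil, e), nil))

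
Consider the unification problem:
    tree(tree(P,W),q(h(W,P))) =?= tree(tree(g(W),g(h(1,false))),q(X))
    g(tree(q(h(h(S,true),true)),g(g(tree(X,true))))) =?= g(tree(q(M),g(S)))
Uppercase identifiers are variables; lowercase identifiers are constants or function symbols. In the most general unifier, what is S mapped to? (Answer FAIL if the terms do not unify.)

Decompose tree/2: tree(P,W) =?= tree(g(W),g(h(1,false))),  q(h(W,P)) =?= q(X).
Decompose tree/2: P =?= g(W),  W =?= g(h(1,false)).
Bind P := g(W); substituting into the one remaining equation that mentions P gives: q(h(W,g(W))) =?= q(X).
Bind W := g(h(1,false)); substituting into the one remaining equation that mentions W gives: q(h(g(h(1,false)),g(g(h(1,false))))) =?= q(X). Substituting into the earlier binding gives P := g(g(h(1,false))).
Decompose q/1: h(g(h(1,false)),g(g(h(1,false)))) =?= X.
Bind X := h(g(h(1,false)),g(g(h(1,false)))); substituting into the remaining equation gives: g(tree(q(h(h(S,true),true)),g(g(tree(h(g(h(1,false)),g(g(h(1,false)))),true))))) =?= g(tree(q(M),g(S))).
Decompose g/1: tree(q(h(h(S,true),true)),g(g(tree(h(g(h(1,false)),g(g(h(1,false)))),true)))) =?= tree(q(M),g(S)).
Decompose tree/2: q(h(h(S,true),true)) =?= q(M),  g(g(tree(h(g(h(1,false)),g(g(h(1,false)))),true))) =?= g(S).
Decompose q/1: h(h(S,true),true) =?= M.
Bind M := h(h(S,true),true); no other remaining equation mentions M.
Decompose g/1: g(tree(h(g(h(1,false)),g(g(h(1,false)))),true)) =?= S.
Bind S := g(tree(h(g(h(1,false)),g(g(h(1,false)))),true)). Substituting into the earlier binding gives M := h(h(g(tree(h(g(h(1,false)),g(g(h(1,false)))),true)),true),true).
MGU = { P ↦ g(g(h(1,false))), W ↦ g(h(1,false)), X ↦ h(g(h(1,false)),g(g(h(1,false)))), M ↦ h(h(g(tree(h(g(h(1,false)),g(g(h(1,false)))),true)),true),true), S ↦ g(tree(h(g(h(1,false)),g(g(h(1,false)))),true)) }, so S ↦ g(tree(h(g(h(1,false)),g(g(h(1,false)))),true)).

g(tree(h(g(h(1,false)),g(g(h(1,false)))),true))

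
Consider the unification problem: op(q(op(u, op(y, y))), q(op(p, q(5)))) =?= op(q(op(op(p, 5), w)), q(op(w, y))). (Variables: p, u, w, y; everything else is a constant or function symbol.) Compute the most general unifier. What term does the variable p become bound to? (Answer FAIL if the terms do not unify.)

op(q(5), q(5))

Decompose op/2: q(op(u, op(y, y))) =?= q(op(op(p, 5), w)),  q(op(p, q(5))) =?= q(op(w, y)).
Decompose q/1: op(u, op(y, y)) =?= op(op(p, 5), w).
Decompose op/2: u =?= op(p, 5),  op(y, y) =?= w.
Bind u := op(p, 5); no other remaining equation mentions u.
Bind w := op(y, y); substituting into the remaining equation gives: q(op(p, q(5))) =?= q(op(op(y, y), y)).
Decompose q/1: op(p, q(5)) =?= op(op(y, y), y).
Decompose op/2: p =?= op(y, y),  q(5) =?= y.
Bind p := op(y, y); no other remaining equation mentions p. Substituting into the earlier binding gives u := op(op(y, y), 5).
Bind y := q(5). Substituting into the earlier bindings gives u := op(op(q(5), q(5)), 5), w := op(q(5), q(5)), p := op(q(5), q(5)).
MGU = { u := op(op(q(5), q(5)), 5), w := op(q(5), q(5)), p := op(q(5), q(5)), y := q(5) }, so p := op(q(5), q(5)).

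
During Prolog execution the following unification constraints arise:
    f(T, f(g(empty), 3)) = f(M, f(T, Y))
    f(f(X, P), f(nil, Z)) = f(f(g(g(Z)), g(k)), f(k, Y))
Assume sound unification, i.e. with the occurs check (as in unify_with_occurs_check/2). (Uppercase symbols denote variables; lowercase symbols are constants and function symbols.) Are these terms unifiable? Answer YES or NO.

NO

Decompose f/2: T = M,  f(g(empty), 3) = f(T, Y).
Bind T := M; substituting into the one remaining equation that mentions T gives: f(g(empty), 3) = f(M, Y).
Decompose f/2: g(empty) = M,  3 = Y.
Bind M := g(empty); no other remaining equation mentions M. Substituting into the earlier binding gives T := g(empty).
Bind Y := 3; substituting into the remaining equation gives: f(f(X, P), f(nil, Z)) = f(f(g(g(Z)), g(k)), f(k, 3)).
Decompose f/2: f(X, P) = f(g(g(Z)), g(k)),  f(nil, Z) = f(k, 3).
Decompose f/2: X = g(g(Z)),  P = g(k).
Bind X := g(g(Z)); no other remaining equation mentions X.
Bind P := g(k); no other remaining equation mentions P.
Decompose f/2: nil = k,  Z = 3.
Clash: constants nil and k differ; no unifier exists.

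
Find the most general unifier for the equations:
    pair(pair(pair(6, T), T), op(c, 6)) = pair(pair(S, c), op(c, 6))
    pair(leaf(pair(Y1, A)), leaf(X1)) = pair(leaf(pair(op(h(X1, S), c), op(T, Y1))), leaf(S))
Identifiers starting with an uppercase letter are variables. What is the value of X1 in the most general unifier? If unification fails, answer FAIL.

pair(6, c)

Decompose pair/2: pair(pair(6, T), T) = pair(S, c),  op(c, 6) = op(c, 6).
Decompose pair/2: pair(6, T) = S,  T = c.
Bind S := pair(6, T); substituting into the one remaining equation that mentions S gives: pair(leaf(pair(Y1, A)), leaf(X1)) = pair(leaf(pair(op(h(X1, pair(6, T)), c), op(T, Y1))), leaf(pair(6, T))).
Bind T := c; substituting into the one remaining equation that mentions T gives: pair(leaf(pair(Y1, A)), leaf(X1)) = pair(leaf(pair(op(h(X1, pair(6, c)), c), op(c, Y1))), leaf(pair(6, c))). Substituting into the earlier binding gives S := pair(6, c).
Delete trivial equation op(c, 6) = op(c, 6).
Decompose pair/2: leaf(pair(Y1, A)) = leaf(pair(op(h(X1, pair(6, c)), c), op(c, Y1))),  leaf(X1) = leaf(pair(6, c)).
Decompose leaf/1: pair(Y1, A) = pair(op(h(X1, pair(6, c)), c), op(c, Y1)).
Decompose pair/2: Y1 = op(h(X1, pair(6, c)), c),  A = op(c, Y1).
Bind Y1 := op(h(X1, pair(6, c)), c); substituting into the one remaining equation that mentions Y1 gives: A = op(c, op(h(X1, pair(6, c)), c)).
Bind A := op(c, op(h(X1, pair(6, c)), c)); no other remaining equation mentions A.
Decompose leaf/1: X1 = pair(6, c).
Bind X1 := pair(6, c). Substituting into the earlier bindings gives Y1 := op(h(pair(6, c), pair(6, c)), c), A := op(c, op(h(pair(6, c), pair(6, c)), c)).
MGU = { S -> pair(6, c), T -> c, Y1 -> op(h(pair(6, c), pair(6, c)), c), A -> op(c, op(h(pair(6, c), pair(6, c)), c)), X1 -> pair(6, c) }, so X1 -> pair(6, c).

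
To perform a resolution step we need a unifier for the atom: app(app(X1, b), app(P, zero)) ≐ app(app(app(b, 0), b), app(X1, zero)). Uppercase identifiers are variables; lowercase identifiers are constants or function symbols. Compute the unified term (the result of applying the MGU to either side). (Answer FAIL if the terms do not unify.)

Decompose app/2: app(X1, b) ≐ app(app(b, 0), b),  app(P, zero) ≐ app(X1, zero).
Decompose app/2: X1 ≐ app(b, 0),  b ≐ b.
Bind X1 := app(b, 0); substituting into the one remaining equation that mentions X1 gives: app(P, zero) ≐ app(app(b, 0), zero).
Delete trivial equation b ≐ b.
Decompose app/2: P ≐ app(b, 0),  zero ≐ zero.
Bind P := app(b, 0); no other remaining equation mentions P.
Delete trivial equation zero ≐ zero.
Applying the MGU to either side gives app(app(app(b, 0), b), app(app(b, 0), zero)).

app(app(app(b, 0), b), app(app(b, 0), zero))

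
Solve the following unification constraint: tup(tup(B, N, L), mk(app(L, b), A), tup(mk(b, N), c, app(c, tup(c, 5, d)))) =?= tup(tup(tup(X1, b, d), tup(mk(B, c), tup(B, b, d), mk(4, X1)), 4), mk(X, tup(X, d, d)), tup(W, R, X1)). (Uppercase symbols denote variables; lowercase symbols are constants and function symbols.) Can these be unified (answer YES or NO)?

YES

Decompose tup/3: tup(B, N, L) =?= tup(tup(X1, b, d), tup(mk(B, c), tup(B, b, d), mk(4, X1)), 4),  mk(app(L, b), A) =?= mk(X, tup(X, d, d)),  tup(mk(b, N), c, app(c, tup(c, 5, d))) =?= tup(W, R, X1).
Decompose tup/3: B =?= tup(X1, b, d),  N =?= tup(mk(B, c), tup(B, b, d), mk(4, X1)),  L =?= 4.
Bind B := tup(X1, b, d); substituting into the one remaining equation that mentions B gives: N =?= tup(mk(tup(X1, b, d), c), tup(tup(X1, b, d), b, d), mk(4, X1)).
Bind N := tup(mk(tup(X1, b, d), c), tup(tup(X1, b, d), b, d), mk(4, X1)); substituting into the one remaining equation that mentions N gives: tup(mk(b, tup(mk(tup(X1, b, d), c), tup(tup(X1, b, d), b, d), mk(4, X1))), c, app(c, tup(c, 5, d))) =?= tup(W, R, X1).
Bind L := 4; substituting into the one remaining equation that mentions L gives: mk(app(4, b), A) =?= mk(X, tup(X, d, d)).
Decompose mk/2: app(4, b) =?= X,  A =?= tup(X, d, d).
Bind X := app(4, b); substituting into the one remaining equation that mentions X gives: A =?= tup(app(4, b), d, d).
Bind A := tup(app(4, b), d, d); no other remaining equation mentions A.
Decompose tup/3: mk(b, tup(mk(tup(X1, b, d), c), tup(tup(X1, b, d), b, d), mk(4, X1))) =?= W,  c =?= R,  app(c, tup(c, 5, d)) =?= X1.
Bind W := mk(b, tup(mk(tup(X1, b, d), c), tup(tup(X1, b, d), b, d), mk(4, X1))); no other remaining equation mentions W.
Bind R := c; no other remaining equation mentions R.
Bind X1 := app(c, tup(c, 5, d)). Substituting into the earlier bindings gives B := tup(app(c, tup(c, 5, d)), b, d), N := tup(mk(tup(app(c, tup(c, 5, d)), b, d), c), tup(tup(app(c, tup(c, 5, d)), b, d), b, d), mk(4, app(c, tup(c, 5, d)))), W := mk(b, tup(mk(tup(app(c, tup(c, 5, d)), b, d), c), tup(tup(app(c, tup(c, 5, d)), b, d), b, d), mk(4, app(c, tup(c, 5, d))))).
No equations remain and no clash or occurs-check failure arose, so a unifier exists.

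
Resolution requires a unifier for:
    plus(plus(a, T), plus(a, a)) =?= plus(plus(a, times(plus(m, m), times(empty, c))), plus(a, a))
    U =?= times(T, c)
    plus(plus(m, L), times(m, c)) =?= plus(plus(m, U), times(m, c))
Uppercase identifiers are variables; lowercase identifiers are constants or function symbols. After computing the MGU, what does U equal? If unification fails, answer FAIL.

times(times(plus(m, m), times(empty, c)), c)

Decompose plus/2: plus(a, T) =?= plus(a, times(plus(m, m), times(empty, c))),  plus(a, a) =?= plus(a, a).
Decompose plus/2: a =?= a,  T =?= times(plus(m, m), times(empty, c)).
Delete trivial equation a =?= a.
Bind T := times(plus(m, m), times(empty, c)); substituting into the one remaining equation that mentions T gives: U =?= times(times(plus(m, m), times(empty, c)), c).
Delete trivial equation plus(a, a) =?= plus(a, a).
Bind U := times(times(plus(m, m), times(empty, c)), c); substituting into the remaining equation gives: plus(plus(m, L), times(m, c)) =?= plus(plus(m, times(times(plus(m, m), times(empty, c)), c)), times(m, c)).
Decompose plus/2: plus(m, L) =?= plus(m, times(times(plus(m, m), times(empty, c)), c)),  times(m, c) =?= times(m, c).
Decompose plus/2: m =?= m,  L =?= times(times(plus(m, m), times(empty, c)), c).
Delete trivial equation m =?= m.
Bind L := times(times(plus(m, m), times(empty, c)), c); no other remaining equation mentions L.
Delete trivial equation times(m, c) =?= times(m, c).
MGU = { T := times(plus(m, m), times(empty, c)), U := times(times(plus(m, m), times(empty, c)), c), L := times(times(plus(m, m), times(empty, c)), c) }, so U := times(times(plus(m, m), times(empty, c)), c).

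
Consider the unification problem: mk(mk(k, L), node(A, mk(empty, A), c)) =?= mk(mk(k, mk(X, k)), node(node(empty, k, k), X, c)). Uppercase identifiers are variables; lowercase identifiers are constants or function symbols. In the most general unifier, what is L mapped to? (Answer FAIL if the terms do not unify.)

mk(mk(empty, node(empty, k, k)), k)

Decompose mk/2: mk(k, L) =?= mk(k, mk(X, k)),  node(A, mk(empty, A), c) =?= node(node(empty, k, k), X, c).
Decompose mk/2: k =?= k,  L =?= mk(X, k).
Delete trivial equation k =?= k.
Bind L := mk(X, k); no other remaining equation mentions L.
Decompose node/3: A =?= node(empty, k, k),  mk(empty, A) =?= X,  c =?= c.
Bind A := node(empty, k, k); substituting into the one remaining equation that mentions A gives: mk(empty, node(empty, k, k)) =?= X.
Bind X := mk(empty, node(empty, k, k)); no other remaining equation mentions X. Substituting into the earlier binding gives L := mk(mk(empty, node(empty, k, k)), k).
Delete trivial equation c =?= c.
MGU = { L -> mk(mk(empty, node(empty, k, k)), k), A -> node(empty, k, k), X -> mk(empty, node(empty, k, k)) }, so L -> mk(mk(empty, node(empty, k, k)), k).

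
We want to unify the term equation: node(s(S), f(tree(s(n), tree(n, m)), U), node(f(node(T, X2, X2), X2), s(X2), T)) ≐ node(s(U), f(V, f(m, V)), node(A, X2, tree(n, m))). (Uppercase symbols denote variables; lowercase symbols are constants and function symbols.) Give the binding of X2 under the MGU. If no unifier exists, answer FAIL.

FAIL

Decompose node/3: s(S) ≐ s(U),  f(tree(s(n), tree(n, m)), U) ≐ f(V, f(m, V)),  node(f(node(T, X2, X2), X2), s(X2), T) ≐ node(A, X2, tree(n, m)).
Decompose s/1: S ≐ U.
Bind S := U; no other remaining equation mentions S.
Decompose f/2: tree(s(n), tree(n, m)) ≐ V,  U ≐ f(m, V).
Bind V := tree(s(n), tree(n, m)); substituting into the one remaining equation that mentions V gives: U ≐ f(m, tree(s(n), tree(n, m))).
Bind U := f(m, tree(s(n), tree(n, m))); no other remaining equation mentions U. Substituting into the earlier binding gives S := f(m, tree(s(n), tree(n, m))).
Decompose node/3: f(node(T, X2, X2), X2) ≐ A,  s(X2) ≐ X2,  T ≐ tree(n, m).
Bind A := f(node(T, X2, X2), X2); no other remaining equation mentions A.
Occurs check fails: X2 occurs in s(X2); the equation X2 ≐ s(X2) has no finite solution.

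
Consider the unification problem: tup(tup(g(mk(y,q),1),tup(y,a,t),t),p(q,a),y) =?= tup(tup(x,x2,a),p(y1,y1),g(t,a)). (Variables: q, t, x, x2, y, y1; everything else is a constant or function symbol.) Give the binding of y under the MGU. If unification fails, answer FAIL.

Decompose tup/3: tup(g(mk(y,q),1),tup(y,a,t),t) =?= tup(x,x2,a),  p(q,a) =?= p(y1,y1),  y =?= g(t,a).
Decompose tup/3: g(mk(y,q),1) =?= x,  tup(y,a,t) =?= x2,  t =?= a.
Bind x := g(mk(y,q),1); no other remaining equation mentions x.
Bind x2 := tup(y,a,t); no other remaining equation mentions x2.
Bind t := a; substituting into the one remaining equation that mentions t gives: y =?= g(a,a). Substituting into the earlier binding gives x2 := tup(y,a,a).
Decompose p/2: q =?= y1,  a =?= y1.
Bind q := y1; no other remaining equation mentions q. Substituting into the earlier binding gives x := g(mk(y,y1),1).
Bind y1 := a; no other remaining equation mentions y1. Substituting into the earlier bindings gives x := g(mk(y,a),1), q := a.
Bind y := g(a,a). Substituting into the earlier bindings gives x := g(mk(g(a,a),a),1), x2 := tup(g(a,a),a,a).
MGU = { x ↦ g(mk(g(a,a),a),1), x2 ↦ tup(g(a,a),a,a), t ↦ a, q ↦ a, y1 ↦ a, y ↦ g(a,a) }, so y ↦ g(a,a).

g(a,a)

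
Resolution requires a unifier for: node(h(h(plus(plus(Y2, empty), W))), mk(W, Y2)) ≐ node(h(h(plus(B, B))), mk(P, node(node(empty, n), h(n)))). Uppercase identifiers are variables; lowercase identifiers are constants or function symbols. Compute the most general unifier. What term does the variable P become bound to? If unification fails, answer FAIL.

Decompose node/2: h(h(plus(plus(Y2, empty), W))) ≐ h(h(plus(B, B))),  mk(W, Y2) ≐ mk(P, node(node(empty, n), h(n))).
Decompose h/1: h(plus(plus(Y2, empty), W)) ≐ h(plus(B, B)).
Decompose h/1: plus(plus(Y2, empty), W) ≐ plus(B, B).
Decompose plus/2: plus(Y2, empty) ≐ B,  W ≐ B.
Bind B := plus(Y2, empty); substituting into the one remaining equation that mentions B gives: W ≐ plus(Y2, empty).
Bind W := plus(Y2, empty); substituting into the remaining equation gives: mk(plus(Y2, empty), Y2) ≐ mk(P, node(node(empty, n), h(n))).
Decompose mk/2: plus(Y2, empty) ≐ P,  Y2 ≐ node(node(empty, n), h(n)).
Bind P := plus(Y2, empty); no other remaining equation mentions P.
Bind Y2 := node(node(empty, n), h(n)). Substituting into the earlier bindings gives B := plus(node(node(empty, n), h(n)), empty), W := plus(node(node(empty, n), h(n)), empty), P := plus(node(node(empty, n), h(n)), empty).
MGU = { B := plus(node(node(empty, n), h(n)), empty), W := plus(node(node(empty, n), h(n)), empty), P := plus(node(node(empty, n), h(n)), empty), Y2 := node(node(empty, n), h(n)) }, so P := plus(node(node(empty, n), h(n)), empty).

plus(node(node(empty, n), h(n)), empty)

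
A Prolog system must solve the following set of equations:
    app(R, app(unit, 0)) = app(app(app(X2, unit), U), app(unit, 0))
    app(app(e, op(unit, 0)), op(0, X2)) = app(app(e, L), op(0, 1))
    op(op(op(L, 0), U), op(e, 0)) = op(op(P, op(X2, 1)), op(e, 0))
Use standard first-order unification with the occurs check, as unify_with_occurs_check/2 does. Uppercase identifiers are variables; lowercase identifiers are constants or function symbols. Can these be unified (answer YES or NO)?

Decompose app/2: R = app(app(X2, unit), U),  app(unit, 0) = app(unit, 0).
Bind R := app(app(X2, unit), U); no other remaining equation mentions R.
Delete trivial equation app(unit, 0) = app(unit, 0).
Decompose app/2: app(e, op(unit, 0)) = app(e, L),  op(0, X2) = op(0, 1).
Decompose app/2: e = e,  op(unit, 0) = L.
Delete trivial equation e = e.
Bind L := op(unit, 0); substituting into the one remaining equation that mentions L gives: op(op(op(op(unit, 0), 0), U), op(e, 0)) = op(op(P, op(X2, 1)), op(e, 0)).
Decompose op/2: 0 = 0,  X2 = 1.
Delete trivial equation 0 = 0.
Bind X2 := 1; substituting into the remaining equation gives: op(op(op(op(unit, 0), 0), U), op(e, 0)) = op(op(P, op(1, 1)), op(e, 0)). Substituting into the earlier binding gives R := app(app(1, unit), U).
Decompose op/2: op(op(op(unit, 0), 0), U) = op(P, op(1, 1)),  op(e, 0) = op(e, 0).
Decompose op/2: op(op(unit, 0), 0) = P,  U = op(1, 1).
Bind P := op(op(unit, 0), 0); no other remaining equation mentions P.
Bind U := op(1, 1); no other remaining equation mentions U. Substituting into the earlier binding gives R := app(app(1, unit), op(1, 1)).
Delete trivial equation op(e, 0) = op(e, 0).
No equations remain and no clash or occurs-check failure arose, so a unifier exists.

YES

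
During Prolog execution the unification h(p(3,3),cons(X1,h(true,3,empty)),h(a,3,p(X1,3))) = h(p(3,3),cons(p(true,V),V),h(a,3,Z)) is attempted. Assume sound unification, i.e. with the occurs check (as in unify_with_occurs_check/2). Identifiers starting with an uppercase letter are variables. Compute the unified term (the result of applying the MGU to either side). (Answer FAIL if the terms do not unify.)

h(p(3,3),cons(p(true,h(true,3,empty)),h(true,3,empty)),h(a,3,p(p(true,h(true,3,empty)),3)))

Decompose h/3: p(3,3) = p(3,3),  cons(X1,h(true,3,empty)) = cons(p(true,V),V),  h(a,3,p(X1,3)) = h(a,3,Z).
Delete trivial equation p(3,3) = p(3,3).
Decompose cons/2: X1 = p(true,V),  h(true,3,empty) = V.
Bind X1 := p(true,V); substituting into the one remaining equation that mentions X1 gives: h(a,3,p(p(true,V),3)) = h(a,3,Z).
Bind V := h(true,3,empty); substituting into the remaining equation gives: h(a,3,p(p(true,h(true,3,empty)),3)) = h(a,3,Z). Substituting into the earlier binding gives X1 := p(true,h(true,3,empty)).
Decompose h/3: a = a,  3 = 3,  p(p(true,h(true,3,empty)),3) = Z.
Delete trivial equation a = a.
Delete trivial equation 3 = 3.
Bind Z := p(p(true,h(true,3,empty)),3).
Applying the MGU to either side gives h(p(3,3),cons(p(true,h(true,3,empty)),h(true,3,empty)),h(a,3,p(p(true,h(true,3,empty)),3))).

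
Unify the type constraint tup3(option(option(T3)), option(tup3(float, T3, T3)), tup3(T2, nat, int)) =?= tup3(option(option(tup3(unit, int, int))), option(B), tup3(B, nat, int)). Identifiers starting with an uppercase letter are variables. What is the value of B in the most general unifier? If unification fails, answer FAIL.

Decompose tup3/3: option(option(T3)) =?= option(option(tup3(unit, int, int))),  option(tup3(float, T3, T3)) =?= option(B),  tup3(T2, nat, int) =?= tup3(B, nat, int).
Decompose option/1: option(T3) =?= option(tup3(unit, int, int)).
Decompose option/1: T3 =?= tup3(unit, int, int).
Bind T3 := tup3(unit, int, int); substituting into the one remaining equation that mentions T3 gives: option(tup3(float, tup3(unit, int, int), tup3(unit, int, int))) =?= option(B).
Decompose option/1: tup3(float, tup3(unit, int, int), tup3(unit, int, int)) =?= B.
Bind B := tup3(float, tup3(unit, int, int), tup3(unit, int, int)); substituting into the remaining equation gives: tup3(T2, nat, int) =?= tup3(tup3(float, tup3(unit, int, int), tup3(unit, int, int)), nat, int).
Decompose tup3/3: T2 =?= tup3(float, tup3(unit, int, int), tup3(unit, int, int)),  nat =?= nat,  int =?= int.
Bind T2 := tup3(float, tup3(unit, int, int), tup3(unit, int, int)); no other remaining equation mentions T2.
Delete trivial equation nat =?= nat.
Delete trivial equation int =?= int.
MGU = { T3 -> tup3(unit, int, int), B -> tup3(float, tup3(unit, int, int), tup3(unit, int, int)), T2 -> tup3(float, tup3(unit, int, int), tup3(unit, int, int)) }, so B -> tup3(float, tup3(unit, int, int), tup3(unit, int, int)).

tup3(float, tup3(unit, int, int), tup3(unit, int, int))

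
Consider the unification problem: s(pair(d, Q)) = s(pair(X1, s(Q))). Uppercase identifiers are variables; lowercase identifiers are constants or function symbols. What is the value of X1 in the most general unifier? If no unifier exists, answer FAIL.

Decompose s/1: pair(d, Q) = pair(X1, s(Q)).
Decompose pair/2: d = X1,  Q = s(Q).
Bind X1 := d; no other remaining equation mentions X1.
Occurs check fails: Q occurs in s(Q); the equation Q = s(Q) has no finite solution.

FAIL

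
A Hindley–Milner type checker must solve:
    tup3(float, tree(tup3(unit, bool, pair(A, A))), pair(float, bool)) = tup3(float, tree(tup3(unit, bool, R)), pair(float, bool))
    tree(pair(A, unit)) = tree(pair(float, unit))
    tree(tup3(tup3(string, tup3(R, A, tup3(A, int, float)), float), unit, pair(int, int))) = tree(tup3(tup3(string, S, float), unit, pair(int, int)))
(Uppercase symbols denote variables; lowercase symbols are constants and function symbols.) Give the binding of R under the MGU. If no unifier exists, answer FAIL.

pair(float, float)

Decompose tup3/3: float = float,  tree(tup3(unit, bool, pair(A, A))) = tree(tup3(unit, bool, R)),  pair(float, bool) = pair(float, bool).
Delete trivial equation float = float.
Decompose tree/1: tup3(unit, bool, pair(A, A)) = tup3(unit, bool, R).
Decompose tup3/3: unit = unit,  bool = bool,  pair(A, A) = R.
Delete trivial equation unit = unit.
Delete trivial equation bool = bool.
Bind R := pair(A, A); substituting into the one remaining equation that mentions R gives: tree(tup3(tup3(string, tup3(pair(A, A), A, tup3(A, int, float)), float), unit, pair(int, int))) = tree(tup3(tup3(string, S, float), unit, pair(int, int))).
Delete trivial equation pair(float, bool) = pair(float, bool).
Decompose tree/1: pair(A, unit) = pair(float, unit).
Decompose pair/2: A = float,  unit = unit.
Bind A := float; substituting into the one remaining equation that mentions A gives: tree(tup3(tup3(string, tup3(pair(float, float), float, tup3(float, int, float)), float), unit, pair(int, int))) = tree(tup3(tup3(string, S, float), unit, pair(int, int))). Substituting into the earlier binding gives R := pair(float, float).
Delete trivial equation unit = unit.
Decompose tree/1: tup3(tup3(string, tup3(pair(float, float), float, tup3(float, int, float)), float), unit, pair(int, int)) = tup3(tup3(string, S, float), unit, pair(int, int)).
Decompose tup3/3: tup3(string, tup3(pair(float, float), float, tup3(float, int, float)), float) = tup3(string, S, float),  unit = unit,  pair(int, int) = pair(int, int).
Decompose tup3/3: string = string,  tup3(pair(float, float), float, tup3(float, int, float)) = S,  float = float.
Delete trivial equation string = string.
Bind S := tup3(pair(float, float), float, tup3(float, int, float)); no other remaining equation mentions S.
Delete trivial equation float = float.
Delete trivial equation unit = unit.
Delete trivial equation pair(int, int) = pair(int, int).
MGU = { R ↦ pair(float, float), A ↦ float, S ↦ tup3(pair(float, float), float, tup3(float, int, float)) }, so R ↦ pair(float, float).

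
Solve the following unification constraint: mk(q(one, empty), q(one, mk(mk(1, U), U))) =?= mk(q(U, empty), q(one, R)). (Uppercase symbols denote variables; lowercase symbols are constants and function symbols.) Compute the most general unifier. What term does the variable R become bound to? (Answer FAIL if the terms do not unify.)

mk(mk(1, one), one)

Decompose mk/2: q(one, empty) =?= q(U, empty),  q(one, mk(mk(1, U), U)) =?= q(one, R).
Decompose q/2: one =?= U,  empty =?= empty.
Bind U := one; substituting into the one remaining equation that mentions U gives: q(one, mk(mk(1, one), one)) =?= q(one, R).
Delete trivial equation empty =?= empty.
Decompose q/2: one =?= one,  mk(mk(1, one), one) =?= R.
Delete trivial equation one =?= one.
Bind R := mk(mk(1, one), one).
MGU = { U ↦ one, R ↦ mk(mk(1, one), one) }, so R ↦ mk(mk(1, one), one).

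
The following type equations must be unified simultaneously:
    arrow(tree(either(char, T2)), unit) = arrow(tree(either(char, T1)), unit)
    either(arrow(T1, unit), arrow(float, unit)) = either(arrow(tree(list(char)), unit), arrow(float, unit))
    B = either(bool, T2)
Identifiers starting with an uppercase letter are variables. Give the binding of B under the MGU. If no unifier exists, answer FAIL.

either(bool, tree(list(char)))

Decompose arrow/2: tree(either(char, T2)) = tree(either(char, T1)),  unit = unit.
Decompose tree/1: either(char, T2) = either(char, T1).
Decompose either/2: char = char,  T2 = T1.
Delete trivial equation char = char.
Bind T2 := T1; substituting into the one remaining equation that mentions T2 gives: B = either(bool, T1).
Delete trivial equation unit = unit.
Decompose either/2: arrow(T1, unit) = arrow(tree(list(char)), unit),  arrow(float, unit) = arrow(float, unit).
Decompose arrow/2: T1 = tree(list(char)),  unit = unit.
Bind T1 := tree(list(char)); substituting into the one remaining equation that mentions T1 gives: B = either(bool, tree(list(char))). Substituting into the earlier binding gives T2 := tree(list(char)).
Delete trivial equation unit = unit.
Delete trivial equation arrow(float, unit) = arrow(float, unit).
Bind B := either(bool, tree(list(char))).
MGU = { T2 := tree(list(char)), T1 := tree(list(char)), B := either(bool, tree(list(char))) }, so B := either(bool, tree(list(char))).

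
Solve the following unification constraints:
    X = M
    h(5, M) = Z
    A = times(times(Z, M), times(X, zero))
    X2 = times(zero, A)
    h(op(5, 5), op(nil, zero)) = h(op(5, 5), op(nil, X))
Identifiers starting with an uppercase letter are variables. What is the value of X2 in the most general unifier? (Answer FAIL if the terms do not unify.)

Bind X := M; substituting into the 2 remaining equations that mention X gives: A = times(times(Z, M), times(M, zero)),  h(op(5, 5), op(nil, zero)) = h(op(5, 5), op(nil, M)).
Bind Z := h(5, M); substituting into the one remaining equation that mentions Z gives: A = times(times(h(5, M), M), times(M, zero)).
Bind A := times(times(h(5, M), M), times(M, zero)); substituting into the one remaining equation that mentions A gives: X2 = times(zero, times(times(h(5, M), M), times(M, zero))).
Bind X2 := times(zero, times(times(h(5, M), M), times(M, zero))); no other remaining equation mentions X2.
Decompose h/2: op(5, 5) = op(5, 5),  op(nil, zero) = op(nil, M).
Delete trivial equation op(5, 5) = op(5, 5).
Decompose op/2: nil = nil,  zero = M.
Delete trivial equation nil = nil.
Bind M := zero. Substituting into the earlier bindings gives X := zero, Z := h(5, zero), A := times(times(h(5, zero), zero), times(zero, zero)), X2 := times(zero, times(times(h(5, zero), zero), times(zero, zero))).
MGU = { X := zero, Z := h(5, zero), A := times(times(h(5, zero), zero), times(zero, zero)), X2 := times(zero, times(times(h(5, zero), zero), times(zero, zero))), M := zero }, so X2 := times(zero, times(times(h(5, zero), zero), times(zero, zero))).

times(zero, times(times(h(5, zero), zero), times(zero, zero)))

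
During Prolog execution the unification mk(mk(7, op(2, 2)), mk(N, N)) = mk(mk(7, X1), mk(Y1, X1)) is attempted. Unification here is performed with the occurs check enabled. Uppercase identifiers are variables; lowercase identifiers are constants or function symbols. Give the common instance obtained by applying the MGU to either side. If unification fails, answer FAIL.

mk(mk(7, op(2, 2)), mk(op(2, 2), op(2, 2)))

Decompose mk/2: mk(7, op(2, 2)) = mk(7, X1),  mk(N, N) = mk(Y1, X1).
Decompose mk/2: 7 = 7,  op(2, 2) = X1.
Delete trivial equation 7 = 7.
Bind X1 := op(2, 2); substituting into the remaining equation gives: mk(N, N) = mk(Y1, op(2, 2)).
Decompose mk/2: N = Y1,  N = op(2, 2).
Bind N := Y1; substituting into the remaining equation gives: Y1 = op(2, 2).
Bind Y1 := op(2, 2). Substituting into the earlier binding gives N := op(2, 2).
Applying the MGU to either side gives mk(mk(7, op(2, 2)), mk(op(2, 2), op(2, 2))).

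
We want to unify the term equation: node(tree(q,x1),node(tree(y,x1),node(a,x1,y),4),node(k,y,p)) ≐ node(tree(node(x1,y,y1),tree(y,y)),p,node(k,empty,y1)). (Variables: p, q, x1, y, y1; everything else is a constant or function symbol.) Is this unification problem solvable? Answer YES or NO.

YES

Decompose node/3: tree(q,x1) ≐ tree(node(x1,y,y1),tree(y,y)),  node(tree(y,x1),node(a,x1,y),4) ≐ p,  node(k,y,p) ≐ node(k,empty,y1).
Decompose tree/2: q ≐ node(x1,y,y1),  x1 ≐ tree(y,y).
Bind q := node(x1,y,y1); no other remaining equation mentions q.
Bind x1 := tree(y,y); substituting into the one remaining equation that mentions x1 gives: node(tree(y,tree(y,y)),node(a,tree(y,y),y),4) ≐ p. Substituting into the earlier binding gives q := node(tree(y,y),y,y1).
Bind p := node(tree(y,tree(y,y)),node(a,tree(y,y),y),4); substituting into the remaining equation gives: node(k,y,node(tree(y,tree(y,y)),node(a,tree(y,y),y),4)) ≐ node(k,empty,y1).
Decompose node/3: k ≐ k,  y ≐ empty,  node(tree(y,tree(y,y)),node(a,tree(y,y),y),4) ≐ y1.
Delete trivial equation k ≐ k.
Bind y := empty; substituting into the remaining equation gives: node(tree(empty,tree(empty,empty)),node(a,tree(empty,empty),empty),4) ≐ y1. Substituting into the earlier bindings gives q := node(tree(empty,empty),empty,y1), x1 := tree(empty,empty), p := node(tree(empty,tree(empty,empty)),node(a,tree(empty,empty),empty),4).
Bind y1 := node(tree(empty,tree(empty,empty)),node(a,tree(empty,empty),empty),4). Substituting into the earlier binding gives q := node(tree(empty,empty),empty,node(tree(empty,tree(empty,empty)),node(a,tree(empty,empty),empty),4)).
No equations remain and no clash or occurs-check failure arose, so a unifier exists.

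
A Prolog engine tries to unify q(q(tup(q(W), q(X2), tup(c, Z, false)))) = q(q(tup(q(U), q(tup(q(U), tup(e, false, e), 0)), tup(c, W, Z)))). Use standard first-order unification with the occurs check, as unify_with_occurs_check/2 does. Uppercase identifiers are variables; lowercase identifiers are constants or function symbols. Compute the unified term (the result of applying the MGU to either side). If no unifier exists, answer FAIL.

q(q(tup(q(false), q(tup(q(false), tup(e, false, e), 0)), tup(c, false, false))))

Decompose q/1: q(tup(q(W), q(X2), tup(c, Z, false))) = q(tup(q(U), q(tup(q(U), tup(e, false, e), 0)), tup(c, W, Z))).
Decompose q/1: tup(q(W), q(X2), tup(c, Z, false)) = tup(q(U), q(tup(q(U), tup(e, false, e), 0)), tup(c, W, Z)).
Decompose tup/3: q(W) = q(U),  q(X2) = q(tup(q(U), tup(e, false, e), 0)),  tup(c, Z, false) = tup(c, W, Z).
Decompose q/1: W = U.
Bind W := U; substituting into the one remaining equation that mentions W gives: tup(c, Z, false) = tup(c, U, Z).
Decompose q/1: X2 = tup(q(U), tup(e, false, e), 0).
Bind X2 := tup(q(U), tup(e, false, e), 0); no other remaining equation mentions X2.
Decompose tup/3: c = c,  Z = U,  false = Z.
Delete trivial equation c = c.
Bind Z := U; substituting into the remaining equation gives: false = U.
Bind U := false. Substituting into the earlier bindings gives W := false, X2 := tup(q(false), tup(e, false, e), 0), Z := false.
Applying the MGU to either side gives q(q(tup(q(false), q(tup(q(false), tup(e, false, e), 0)), tup(c, false, false)))).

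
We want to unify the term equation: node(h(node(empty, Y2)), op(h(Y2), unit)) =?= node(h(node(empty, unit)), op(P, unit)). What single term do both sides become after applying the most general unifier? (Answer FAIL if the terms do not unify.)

node(h(node(empty, unit)), op(h(unit), unit))

Decompose node/2: h(node(empty, Y2)) =?= h(node(empty, unit)),  op(h(Y2), unit) =?= op(P, unit).
Decompose h/1: node(empty, Y2) =?= node(empty, unit).
Decompose node/2: empty =?= empty,  Y2 =?= unit.
Delete trivial equation empty =?= empty.
Bind Y2 := unit; substituting into the remaining equation gives: op(h(unit), unit) =?= op(P, unit).
Decompose op/2: h(unit) =?= P,  unit =?= unit.
Bind P := h(unit); no other remaining equation mentions P.
Delete trivial equation unit =?= unit.
Applying the MGU to either side gives node(h(node(empty, unit)), op(h(unit), unit)).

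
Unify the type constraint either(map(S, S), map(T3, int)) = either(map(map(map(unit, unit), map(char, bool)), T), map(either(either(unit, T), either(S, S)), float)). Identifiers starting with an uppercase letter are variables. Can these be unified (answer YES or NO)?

NO

Decompose either/2: map(S, S) = map(map(map(unit, unit), map(char, bool)), T),  map(T3, int) = map(either(either(unit, T), either(S, S)), float).
Decompose map/2: S = map(map(unit, unit), map(char, bool)),  S = T.
Bind S := map(map(unit, unit), map(char, bool)); substituting into the remaining equations gives: map(map(unit, unit), map(char, bool)) = T,  map(T3, int) = map(either(either(unit, T), either(map(map(unit, unit), map(char, bool)), map(map(unit, unit), map(char, bool)))), float).
Bind T := map(map(unit, unit), map(char, bool)); substituting into the remaining equation gives: map(T3, int) = map(either(either(unit, map(map(unit, unit), map(char, bool))), either(map(map(unit, unit), map(char, bool)), map(map(unit, unit), map(char, bool)))), float).
Decompose map/2: T3 = either(either(unit, map(map(unit, unit), map(char, bool))), either(map(map(unit, unit), map(char, bool)), map(map(unit, unit), map(char, bool)))),  int = float.
Bind T3 := either(either(unit, map(map(unit, unit), map(char, bool))), either(map(map(unit, unit), map(char, bool)), map(map(unit, unit), map(char, bool)))); no other remaining equation mentions T3.
Clash: constants int and float differ; no unifier exists.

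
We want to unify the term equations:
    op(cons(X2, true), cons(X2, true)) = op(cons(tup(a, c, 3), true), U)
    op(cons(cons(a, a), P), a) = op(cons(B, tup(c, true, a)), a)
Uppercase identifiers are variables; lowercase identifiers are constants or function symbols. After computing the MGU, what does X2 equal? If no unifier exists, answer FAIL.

Decompose op/2: cons(X2, true) = cons(tup(a, c, 3), true),  cons(X2, true) = U.
Decompose cons/2: X2 = tup(a, c, 3),  true = true.
Bind X2 := tup(a, c, 3); substituting into the one remaining equation that mentions X2 gives: cons(tup(a, c, 3), true) = U.
Delete trivial equation true = true.
Bind U := cons(tup(a, c, 3), true); no other remaining equation mentions U.
Decompose op/2: cons(cons(a, a), P) = cons(B, tup(c, true, a)),  a = a.
Decompose cons/2: cons(a, a) = B,  P = tup(c, true, a).
Bind B := cons(a, a); no other remaining equation mentions B.
Bind P := tup(c, true, a); no other remaining equation mentions P.
Delete trivial equation a = a.
MGU = { X2 -> tup(a, c, 3), U -> cons(tup(a, c, 3), true), B -> cons(a, a), P -> tup(c, true, a) }, so X2 -> tup(a, c, 3).

tup(a, c, 3)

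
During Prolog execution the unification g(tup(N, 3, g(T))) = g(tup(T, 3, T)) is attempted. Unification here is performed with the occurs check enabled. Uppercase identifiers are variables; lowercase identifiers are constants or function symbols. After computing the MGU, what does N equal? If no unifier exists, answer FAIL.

FAIL

Decompose g/1: tup(N, 3, g(T)) = tup(T, 3, T).
Decompose tup/3: N = T,  3 = 3,  g(T) = T.
Bind N := T; no other remaining equation mentions N.
Delete trivial equation 3 = 3.
Occurs check fails: T occurs in g(T); the equation T = g(T) has no finite solution.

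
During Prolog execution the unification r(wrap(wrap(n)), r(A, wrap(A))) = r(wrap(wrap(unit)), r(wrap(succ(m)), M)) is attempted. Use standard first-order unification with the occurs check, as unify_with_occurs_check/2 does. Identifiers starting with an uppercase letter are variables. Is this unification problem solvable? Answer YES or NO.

NO

Decompose r/2: wrap(wrap(n)) = wrap(wrap(unit)),  r(A, wrap(A)) = r(wrap(succ(m)), M).
Decompose wrap/1: wrap(n) = wrap(unit).
Decompose wrap/1: n = unit.
Clash: constants n and unit differ; no unifier exists.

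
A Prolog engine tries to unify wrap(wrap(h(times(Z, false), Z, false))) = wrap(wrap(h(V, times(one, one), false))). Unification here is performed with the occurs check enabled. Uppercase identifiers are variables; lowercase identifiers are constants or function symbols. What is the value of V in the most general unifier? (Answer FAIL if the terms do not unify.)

times(times(one, one), false)

Decompose wrap/1: wrap(h(times(Z, false), Z, false)) = wrap(h(V, times(one, one), false)).
Decompose wrap/1: h(times(Z, false), Z, false) = h(V, times(one, one), false).
Decompose h/3: times(Z, false) = V,  Z = times(one, one),  false = false.
Bind V := times(Z, false); no other remaining equation mentions V.
Bind Z := times(one, one); no other remaining equation mentions Z. Substituting into the earlier binding gives V := times(times(one, one), false).
Delete trivial equation false = false.
MGU = { V = times(times(one, one), false), Z = times(one, one) }, so V = times(times(one, one), false).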